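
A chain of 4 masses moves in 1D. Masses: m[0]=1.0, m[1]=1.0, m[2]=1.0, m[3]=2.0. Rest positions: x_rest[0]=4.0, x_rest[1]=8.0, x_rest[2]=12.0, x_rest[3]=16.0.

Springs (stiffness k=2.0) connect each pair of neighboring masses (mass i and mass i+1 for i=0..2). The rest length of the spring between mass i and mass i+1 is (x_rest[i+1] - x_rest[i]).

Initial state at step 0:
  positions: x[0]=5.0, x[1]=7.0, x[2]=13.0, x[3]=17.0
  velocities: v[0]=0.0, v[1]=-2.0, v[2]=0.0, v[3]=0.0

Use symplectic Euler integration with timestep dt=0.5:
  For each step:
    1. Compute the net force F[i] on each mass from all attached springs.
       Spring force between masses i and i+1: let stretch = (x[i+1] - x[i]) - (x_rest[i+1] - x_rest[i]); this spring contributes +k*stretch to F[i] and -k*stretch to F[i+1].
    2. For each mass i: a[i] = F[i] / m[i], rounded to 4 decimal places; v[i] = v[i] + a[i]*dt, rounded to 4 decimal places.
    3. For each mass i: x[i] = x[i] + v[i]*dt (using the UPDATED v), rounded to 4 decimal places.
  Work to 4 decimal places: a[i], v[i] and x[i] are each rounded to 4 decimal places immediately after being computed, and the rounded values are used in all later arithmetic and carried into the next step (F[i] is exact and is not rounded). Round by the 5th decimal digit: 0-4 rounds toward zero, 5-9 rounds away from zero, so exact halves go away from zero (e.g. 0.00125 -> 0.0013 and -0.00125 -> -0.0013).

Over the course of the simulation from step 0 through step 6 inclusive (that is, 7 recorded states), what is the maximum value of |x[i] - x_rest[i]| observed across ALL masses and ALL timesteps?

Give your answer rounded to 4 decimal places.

Answer: 1.7910

Derivation:
Step 0: x=[5.0000 7.0000 13.0000 17.0000] v=[0.0000 -2.0000 0.0000 0.0000]
Step 1: x=[4.0000 8.0000 12.0000 17.0000] v=[-2.0000 2.0000 -2.0000 0.0000]
Step 2: x=[3.0000 9.0000 11.5000 16.7500] v=[-2.0000 2.0000 -1.0000 -0.5000]
Step 3: x=[3.0000 8.2500 12.3750 16.1875] v=[0.0000 -1.5000 1.7500 -1.1250]
Step 4: x=[3.6250 6.9375 13.0938 15.6719] v=[1.2500 -2.6250 1.4375 -1.0313]
Step 5: x=[3.9063 7.0469 12.0235 15.5117] v=[0.5625 0.2188 -2.1407 -0.3204]
Step 6: x=[3.7579 8.0743 10.2090 15.4795] v=[-0.2969 2.0548 -3.6291 -0.0645]
Max displacement = 1.7910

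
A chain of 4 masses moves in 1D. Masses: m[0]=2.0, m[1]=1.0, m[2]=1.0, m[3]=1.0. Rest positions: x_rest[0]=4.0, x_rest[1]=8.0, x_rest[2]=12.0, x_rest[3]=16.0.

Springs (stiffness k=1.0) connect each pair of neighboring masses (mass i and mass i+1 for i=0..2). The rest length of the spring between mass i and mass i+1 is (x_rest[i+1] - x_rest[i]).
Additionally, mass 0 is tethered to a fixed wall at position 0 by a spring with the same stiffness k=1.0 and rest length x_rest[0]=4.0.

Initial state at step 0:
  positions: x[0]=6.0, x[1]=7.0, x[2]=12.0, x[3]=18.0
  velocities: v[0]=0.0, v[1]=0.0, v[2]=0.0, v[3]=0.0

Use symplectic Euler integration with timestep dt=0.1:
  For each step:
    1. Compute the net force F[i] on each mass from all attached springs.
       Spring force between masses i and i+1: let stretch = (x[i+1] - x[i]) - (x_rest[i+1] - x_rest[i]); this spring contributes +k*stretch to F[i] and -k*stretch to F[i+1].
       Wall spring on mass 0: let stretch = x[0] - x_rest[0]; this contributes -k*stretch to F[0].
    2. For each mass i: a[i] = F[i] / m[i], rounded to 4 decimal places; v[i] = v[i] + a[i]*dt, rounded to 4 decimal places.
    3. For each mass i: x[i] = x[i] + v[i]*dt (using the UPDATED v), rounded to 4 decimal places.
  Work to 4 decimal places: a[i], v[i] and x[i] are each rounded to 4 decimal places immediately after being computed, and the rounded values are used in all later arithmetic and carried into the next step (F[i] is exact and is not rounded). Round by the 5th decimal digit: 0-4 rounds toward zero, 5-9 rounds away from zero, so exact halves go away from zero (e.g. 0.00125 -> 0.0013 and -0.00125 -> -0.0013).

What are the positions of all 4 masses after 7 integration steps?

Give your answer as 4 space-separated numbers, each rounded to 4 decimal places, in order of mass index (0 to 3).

Answer: 5.3548 8.0052 12.2787 17.4771

Derivation:
Step 0: x=[6.0000 7.0000 12.0000 18.0000] v=[0.0000 0.0000 0.0000 0.0000]
Step 1: x=[5.9750 7.0400 12.0100 17.9800] v=[-0.2500 0.4000 0.1000 -0.2000]
Step 2: x=[5.9255 7.1191 12.0300 17.9403] v=[-0.4955 0.7905 0.2000 -0.3970]
Step 3: x=[5.8523 7.2353 12.0600 17.8815] v=[-0.7321 1.1622 0.2999 -0.5880]
Step 4: x=[5.7567 7.3859 12.1000 17.8045] v=[-0.9556 1.5064 0.3996 -0.7702]
Step 5: x=[5.6405 7.5674 12.1499 17.7104] v=[-1.1620 1.8149 0.4986 -0.9407]
Step 6: x=[5.5057 7.7755 12.2095 17.6007] v=[-1.3477 2.0805 0.5964 -1.0968]
Step 7: x=[5.3548 8.0052 12.2787 17.4771] v=[-1.5095 2.2969 0.6921 -1.2359]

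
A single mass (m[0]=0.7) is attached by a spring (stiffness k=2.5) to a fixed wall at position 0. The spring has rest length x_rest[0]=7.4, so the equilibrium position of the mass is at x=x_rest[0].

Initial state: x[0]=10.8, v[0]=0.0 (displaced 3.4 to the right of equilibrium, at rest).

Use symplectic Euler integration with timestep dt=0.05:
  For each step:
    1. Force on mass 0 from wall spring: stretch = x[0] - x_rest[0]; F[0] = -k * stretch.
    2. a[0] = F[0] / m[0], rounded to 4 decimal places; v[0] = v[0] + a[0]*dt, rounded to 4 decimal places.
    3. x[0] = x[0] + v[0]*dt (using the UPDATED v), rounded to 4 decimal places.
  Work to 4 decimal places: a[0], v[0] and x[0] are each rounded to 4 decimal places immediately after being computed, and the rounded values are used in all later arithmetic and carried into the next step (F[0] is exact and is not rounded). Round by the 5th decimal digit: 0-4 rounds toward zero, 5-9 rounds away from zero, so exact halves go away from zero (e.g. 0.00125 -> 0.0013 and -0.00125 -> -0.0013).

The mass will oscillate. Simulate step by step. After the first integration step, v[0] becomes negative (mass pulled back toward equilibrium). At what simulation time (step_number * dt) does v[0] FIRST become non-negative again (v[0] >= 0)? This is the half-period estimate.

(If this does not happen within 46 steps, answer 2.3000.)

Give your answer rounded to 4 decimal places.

Answer: 1.7000

Derivation:
Step 0: x=[10.8000] v=[0.0000]
Step 1: x=[10.7696] v=[-0.6071]
Step 2: x=[10.7092] v=[-1.2088]
Step 3: x=[10.6192] v=[-1.7997]
Step 4: x=[10.5005] v=[-2.3746]
Step 5: x=[10.3541] v=[-2.9283]
Step 6: x=[10.1813] v=[-3.4558]
Step 7: x=[9.9837] v=[-3.9525]
Step 8: x=[9.7630] v=[-4.4139]
Step 9: x=[9.5212] v=[-4.8359]
Step 10: x=[9.2605] v=[-5.2147]
Step 11: x=[8.9832] v=[-5.5469]
Step 12: x=[8.6917] v=[-5.8296]
Step 13: x=[8.3887] v=[-6.0603]
Step 14: x=[8.0769] v=[-6.2369]
Step 15: x=[7.7590] v=[-6.3578]
Step 16: x=[7.4379] v=[-6.4219]
Step 17: x=[7.1165] v=[-6.4287]
Step 18: x=[6.7976] v=[-6.3781]
Step 19: x=[6.4841] v=[-6.2705]
Step 20: x=[6.1788] v=[-6.1069]
Step 21: x=[5.8844] v=[-5.8888]
Step 22: x=[5.6035] v=[-5.6182]
Step 23: x=[5.3386] v=[-5.2974]
Step 24: x=[5.0921] v=[-4.9293]
Step 25: x=[4.8662] v=[-4.5172]
Step 26: x=[4.6630] v=[-4.0647]
Step 27: x=[4.4842] v=[-3.5760]
Step 28: x=[4.3314] v=[-3.0553]
Step 29: x=[4.2060] v=[-2.5073]
Step 30: x=[4.1092] v=[-1.9369]
Step 31: x=[4.0417] v=[-1.3493]
Step 32: x=[4.0042] v=[-0.7496]
Step 33: x=[3.9970] v=[-0.1432]
Step 34: x=[4.0202] v=[0.4645]
First v>=0 after going negative at step 34, time=1.7000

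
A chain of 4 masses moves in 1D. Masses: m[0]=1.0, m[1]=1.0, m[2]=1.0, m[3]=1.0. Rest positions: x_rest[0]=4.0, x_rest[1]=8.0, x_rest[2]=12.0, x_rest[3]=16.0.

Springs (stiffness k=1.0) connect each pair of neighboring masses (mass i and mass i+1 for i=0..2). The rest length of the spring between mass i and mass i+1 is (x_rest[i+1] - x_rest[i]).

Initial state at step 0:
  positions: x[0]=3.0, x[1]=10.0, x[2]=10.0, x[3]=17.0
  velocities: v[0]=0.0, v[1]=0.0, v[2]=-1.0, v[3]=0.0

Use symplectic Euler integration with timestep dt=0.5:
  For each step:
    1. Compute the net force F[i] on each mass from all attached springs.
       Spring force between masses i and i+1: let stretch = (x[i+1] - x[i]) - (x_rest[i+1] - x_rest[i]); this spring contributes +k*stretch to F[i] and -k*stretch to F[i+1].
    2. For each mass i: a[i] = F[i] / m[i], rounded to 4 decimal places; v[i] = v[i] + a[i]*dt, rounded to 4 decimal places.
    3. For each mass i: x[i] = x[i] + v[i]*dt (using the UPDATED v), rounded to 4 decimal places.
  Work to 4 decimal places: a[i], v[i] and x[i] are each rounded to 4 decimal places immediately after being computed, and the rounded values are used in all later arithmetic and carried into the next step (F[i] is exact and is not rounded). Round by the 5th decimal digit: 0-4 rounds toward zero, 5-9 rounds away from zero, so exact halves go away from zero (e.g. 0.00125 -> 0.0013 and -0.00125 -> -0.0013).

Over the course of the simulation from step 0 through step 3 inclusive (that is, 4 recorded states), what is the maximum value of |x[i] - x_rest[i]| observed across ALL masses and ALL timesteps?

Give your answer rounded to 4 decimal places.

Step 0: x=[3.0000 10.0000 10.0000 17.0000] v=[0.0000 0.0000 -1.0000 0.0000]
Step 1: x=[3.7500 8.2500 11.2500 16.2500] v=[1.5000 -3.5000 2.5000 -1.5000]
Step 2: x=[4.6250 6.1250 13.0000 15.2500] v=[1.7500 -4.2500 3.5000 -2.0000]
Step 3: x=[4.8750 5.3438 13.5938 14.6875] v=[0.5000 -1.5625 1.1875 -1.1250]
Max displacement = 2.6562

Answer: 2.6562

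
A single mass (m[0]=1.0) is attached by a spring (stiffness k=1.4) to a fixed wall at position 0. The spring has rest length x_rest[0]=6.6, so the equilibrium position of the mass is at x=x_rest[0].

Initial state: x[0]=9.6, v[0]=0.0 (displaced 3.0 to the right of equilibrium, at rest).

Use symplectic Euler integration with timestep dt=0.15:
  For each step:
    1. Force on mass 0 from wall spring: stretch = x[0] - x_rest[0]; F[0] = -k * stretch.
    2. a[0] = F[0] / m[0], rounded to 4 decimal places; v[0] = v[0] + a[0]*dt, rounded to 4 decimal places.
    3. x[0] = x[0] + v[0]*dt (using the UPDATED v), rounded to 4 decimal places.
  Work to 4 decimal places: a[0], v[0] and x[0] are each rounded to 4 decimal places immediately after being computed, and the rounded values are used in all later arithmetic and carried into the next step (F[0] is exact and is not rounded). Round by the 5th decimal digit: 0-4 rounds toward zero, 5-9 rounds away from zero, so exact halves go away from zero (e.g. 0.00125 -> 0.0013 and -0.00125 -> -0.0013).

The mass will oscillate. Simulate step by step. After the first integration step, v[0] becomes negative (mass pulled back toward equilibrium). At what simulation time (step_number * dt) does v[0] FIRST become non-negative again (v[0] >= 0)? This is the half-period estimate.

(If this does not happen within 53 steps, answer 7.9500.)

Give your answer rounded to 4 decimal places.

Step 0: x=[9.6000] v=[0.0000]
Step 1: x=[9.5055] v=[-0.6300]
Step 2: x=[9.3195] v=[-1.2402]
Step 3: x=[9.0478] v=[-1.8113]
Step 4: x=[8.6990] v=[-2.3253]
Step 5: x=[8.2841] v=[-2.7661]
Step 6: x=[7.8161] v=[-3.1198]
Step 7: x=[7.3098] v=[-3.3752]
Step 8: x=[6.7812] v=[-3.5243]
Step 9: x=[6.2468] v=[-3.5624]
Step 10: x=[5.7236] v=[-3.4882]
Step 11: x=[5.2280] v=[-3.3042]
Step 12: x=[4.7756] v=[-3.0161]
Step 13: x=[4.3807] v=[-2.6330]
Step 14: x=[4.0557] v=[-2.1670]
Step 15: x=[3.8108] v=[-1.6327]
Step 16: x=[3.6538] v=[-1.0470]
Step 17: x=[3.5896] v=[-0.4283]
Step 18: x=[3.6202] v=[0.2039]
First v>=0 after going negative at step 18, time=2.7000

Answer: 2.7000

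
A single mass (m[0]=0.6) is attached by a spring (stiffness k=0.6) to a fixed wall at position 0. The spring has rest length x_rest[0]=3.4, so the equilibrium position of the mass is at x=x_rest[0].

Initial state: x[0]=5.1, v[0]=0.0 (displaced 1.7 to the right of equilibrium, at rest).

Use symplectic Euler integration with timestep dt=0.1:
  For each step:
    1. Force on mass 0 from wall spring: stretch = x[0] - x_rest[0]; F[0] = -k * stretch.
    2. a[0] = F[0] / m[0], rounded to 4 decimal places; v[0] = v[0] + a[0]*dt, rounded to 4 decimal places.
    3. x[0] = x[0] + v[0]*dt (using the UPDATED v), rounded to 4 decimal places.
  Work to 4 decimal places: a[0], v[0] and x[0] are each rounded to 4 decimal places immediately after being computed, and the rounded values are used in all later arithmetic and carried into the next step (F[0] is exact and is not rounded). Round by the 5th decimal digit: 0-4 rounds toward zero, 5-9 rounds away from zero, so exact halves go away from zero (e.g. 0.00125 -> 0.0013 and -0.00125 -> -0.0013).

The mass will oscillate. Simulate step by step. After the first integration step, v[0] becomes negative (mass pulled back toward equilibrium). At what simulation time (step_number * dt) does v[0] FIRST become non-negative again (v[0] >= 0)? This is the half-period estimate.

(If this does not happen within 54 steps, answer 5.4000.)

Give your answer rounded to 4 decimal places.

Answer: 3.2000

Derivation:
Step 0: x=[5.1000] v=[0.0000]
Step 1: x=[5.0830] v=[-0.1700]
Step 2: x=[5.0492] v=[-0.3383]
Step 3: x=[4.9989] v=[-0.5032]
Step 4: x=[4.9326] v=[-0.6631]
Step 5: x=[4.8510] v=[-0.8164]
Step 6: x=[4.7549] v=[-0.9615]
Step 7: x=[4.6452] v=[-1.0970]
Step 8: x=[4.5231] v=[-1.2215]
Step 9: x=[4.3897] v=[-1.3338]
Step 10: x=[4.2464] v=[-1.4328]
Step 11: x=[4.0947] v=[-1.5174]
Step 12: x=[3.9360] v=[-1.5869]
Step 13: x=[3.7720] v=[-1.6405]
Step 14: x=[3.6042] v=[-1.6777]
Step 15: x=[3.4344] v=[-1.6981]
Step 16: x=[3.2643] v=[-1.7015]
Step 17: x=[3.0955] v=[-1.6879]
Step 18: x=[2.9298] v=[-1.6575]
Step 19: x=[2.7688] v=[-1.6105]
Step 20: x=[2.6141] v=[-1.5474]
Step 21: x=[2.4672] v=[-1.4688]
Step 22: x=[2.3297] v=[-1.3755]
Step 23: x=[2.2029] v=[-1.2685]
Step 24: x=[2.0880] v=[-1.1488]
Step 25: x=[1.9862] v=[-1.0176]
Step 26: x=[1.8986] v=[-0.8762]
Step 27: x=[1.8260] v=[-0.7261]
Step 28: x=[1.7691] v=[-0.5687]
Step 29: x=[1.7285] v=[-0.4056]
Step 30: x=[1.7047] v=[-0.2385]
Step 31: x=[1.6978] v=[-0.0690]
Step 32: x=[1.7079] v=[0.1012]
First v>=0 after going negative at step 32, time=3.2000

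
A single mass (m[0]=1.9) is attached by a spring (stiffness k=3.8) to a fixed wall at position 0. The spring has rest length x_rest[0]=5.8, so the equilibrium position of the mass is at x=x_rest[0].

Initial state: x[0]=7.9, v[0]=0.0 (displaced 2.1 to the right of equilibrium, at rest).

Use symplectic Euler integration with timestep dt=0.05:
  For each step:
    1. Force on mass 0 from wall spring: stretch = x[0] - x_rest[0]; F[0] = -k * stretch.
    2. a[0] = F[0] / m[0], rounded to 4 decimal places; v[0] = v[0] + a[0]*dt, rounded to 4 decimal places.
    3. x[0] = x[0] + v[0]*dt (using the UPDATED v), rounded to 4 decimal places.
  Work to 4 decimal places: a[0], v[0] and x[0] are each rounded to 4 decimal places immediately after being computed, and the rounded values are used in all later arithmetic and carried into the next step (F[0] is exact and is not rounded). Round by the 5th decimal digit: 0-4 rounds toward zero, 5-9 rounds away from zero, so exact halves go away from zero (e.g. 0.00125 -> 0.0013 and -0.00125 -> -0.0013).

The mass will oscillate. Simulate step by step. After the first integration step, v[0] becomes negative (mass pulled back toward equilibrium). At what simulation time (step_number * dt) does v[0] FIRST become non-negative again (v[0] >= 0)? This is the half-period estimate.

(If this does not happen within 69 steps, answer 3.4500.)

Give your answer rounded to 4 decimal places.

Answer: 2.2500

Derivation:
Step 0: x=[7.9000] v=[0.0000]
Step 1: x=[7.8895] v=[-0.2100]
Step 2: x=[7.8686] v=[-0.4190]
Step 3: x=[7.8373] v=[-0.6259]
Step 4: x=[7.7958] v=[-0.8296]
Step 5: x=[7.7443] v=[-1.0292]
Step 6: x=[7.6831] v=[-1.2236]
Step 7: x=[7.6125] v=[-1.4119]
Step 8: x=[7.5328] v=[-1.5932]
Step 9: x=[7.4445] v=[-1.7665]
Step 10: x=[7.3480] v=[-1.9310]
Step 11: x=[7.2437] v=[-2.0858]
Step 12: x=[7.1322] v=[-2.2302]
Step 13: x=[7.0140] v=[-2.3634]
Step 14: x=[6.8898] v=[-2.4848]
Step 15: x=[6.7601] v=[-2.5938]
Step 16: x=[6.6256] v=[-2.6898]
Step 17: x=[6.4870] v=[-2.7724]
Step 18: x=[6.3449] v=[-2.8411]
Step 19: x=[6.2001] v=[-2.8956]
Step 20: x=[6.0533] v=[-2.9356]
Step 21: x=[5.9053] v=[-2.9609]
Step 22: x=[5.7567] v=[-2.9714]
Step 23: x=[5.6083] v=[-2.9671]
Step 24: x=[5.4609] v=[-2.9479]
Step 25: x=[5.3152] v=[-2.9140]
Step 26: x=[5.1719] v=[-2.8655]
Step 27: x=[5.0318] v=[-2.8027]
Step 28: x=[4.8955] v=[-2.7259]
Step 29: x=[4.7637] v=[-2.6355]
Step 30: x=[4.6371] v=[-2.5319]
Step 31: x=[4.5163] v=[-2.4156]
Step 32: x=[4.4019] v=[-2.2872]
Step 33: x=[4.2945] v=[-2.1474]
Step 34: x=[4.1947] v=[-1.9969]
Step 35: x=[4.1029] v=[-1.8364]
Step 36: x=[4.0196] v=[-1.6667]
Step 37: x=[3.9452] v=[-1.4887]
Step 38: x=[3.8800] v=[-1.3032]
Step 39: x=[3.8244] v=[-1.1112]
Step 40: x=[3.7787] v=[-0.9136]
Step 41: x=[3.7431] v=[-0.7115]
Step 42: x=[3.7178] v=[-0.5058]
Step 43: x=[3.7029] v=[-0.2976]
Step 44: x=[3.6985] v=[-0.0879]
Step 45: x=[3.7046] v=[0.1223]
First v>=0 after going negative at step 45, time=2.2500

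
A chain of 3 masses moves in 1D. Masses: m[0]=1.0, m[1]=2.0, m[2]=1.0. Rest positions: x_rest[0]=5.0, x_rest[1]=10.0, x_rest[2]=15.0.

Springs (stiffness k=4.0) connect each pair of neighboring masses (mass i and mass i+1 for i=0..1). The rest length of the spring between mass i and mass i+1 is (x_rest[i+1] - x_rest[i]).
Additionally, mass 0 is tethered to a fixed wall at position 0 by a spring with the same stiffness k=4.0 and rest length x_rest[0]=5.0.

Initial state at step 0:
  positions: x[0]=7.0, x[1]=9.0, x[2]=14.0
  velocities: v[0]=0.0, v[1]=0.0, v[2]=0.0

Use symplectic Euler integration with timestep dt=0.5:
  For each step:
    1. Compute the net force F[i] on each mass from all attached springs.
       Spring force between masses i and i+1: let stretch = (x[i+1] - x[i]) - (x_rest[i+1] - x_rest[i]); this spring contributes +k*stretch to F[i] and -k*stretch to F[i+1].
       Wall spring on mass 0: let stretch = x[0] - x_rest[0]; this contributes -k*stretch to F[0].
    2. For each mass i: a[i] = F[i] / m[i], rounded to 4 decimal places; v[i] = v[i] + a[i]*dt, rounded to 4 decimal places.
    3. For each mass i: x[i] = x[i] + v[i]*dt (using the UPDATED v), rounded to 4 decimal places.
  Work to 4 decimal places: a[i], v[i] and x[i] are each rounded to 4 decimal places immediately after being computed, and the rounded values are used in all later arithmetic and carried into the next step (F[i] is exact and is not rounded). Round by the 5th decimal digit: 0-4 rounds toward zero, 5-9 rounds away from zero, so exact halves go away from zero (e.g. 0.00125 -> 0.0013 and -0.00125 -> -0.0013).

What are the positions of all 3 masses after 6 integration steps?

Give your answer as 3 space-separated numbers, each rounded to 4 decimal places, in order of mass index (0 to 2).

Step 0: x=[7.0000 9.0000 14.0000] v=[0.0000 0.0000 0.0000]
Step 1: x=[2.0000 10.5000 14.0000] v=[-10.0000 3.0000 0.0000]
Step 2: x=[3.5000 9.5000 15.5000] v=[3.0000 -2.0000 3.0000]
Step 3: x=[7.5000 8.5000 16.0000] v=[8.0000 -2.0000 1.0000]
Step 4: x=[5.0000 10.7500 14.0000] v=[-5.0000 4.5000 -4.0000]
Step 5: x=[3.2500 11.7500 13.7500] v=[-3.5000 2.0000 -0.5000]
Step 6: x=[6.7500 9.5000 16.5000] v=[7.0000 -4.5000 5.5000]

Answer: 6.7500 9.5000 16.5000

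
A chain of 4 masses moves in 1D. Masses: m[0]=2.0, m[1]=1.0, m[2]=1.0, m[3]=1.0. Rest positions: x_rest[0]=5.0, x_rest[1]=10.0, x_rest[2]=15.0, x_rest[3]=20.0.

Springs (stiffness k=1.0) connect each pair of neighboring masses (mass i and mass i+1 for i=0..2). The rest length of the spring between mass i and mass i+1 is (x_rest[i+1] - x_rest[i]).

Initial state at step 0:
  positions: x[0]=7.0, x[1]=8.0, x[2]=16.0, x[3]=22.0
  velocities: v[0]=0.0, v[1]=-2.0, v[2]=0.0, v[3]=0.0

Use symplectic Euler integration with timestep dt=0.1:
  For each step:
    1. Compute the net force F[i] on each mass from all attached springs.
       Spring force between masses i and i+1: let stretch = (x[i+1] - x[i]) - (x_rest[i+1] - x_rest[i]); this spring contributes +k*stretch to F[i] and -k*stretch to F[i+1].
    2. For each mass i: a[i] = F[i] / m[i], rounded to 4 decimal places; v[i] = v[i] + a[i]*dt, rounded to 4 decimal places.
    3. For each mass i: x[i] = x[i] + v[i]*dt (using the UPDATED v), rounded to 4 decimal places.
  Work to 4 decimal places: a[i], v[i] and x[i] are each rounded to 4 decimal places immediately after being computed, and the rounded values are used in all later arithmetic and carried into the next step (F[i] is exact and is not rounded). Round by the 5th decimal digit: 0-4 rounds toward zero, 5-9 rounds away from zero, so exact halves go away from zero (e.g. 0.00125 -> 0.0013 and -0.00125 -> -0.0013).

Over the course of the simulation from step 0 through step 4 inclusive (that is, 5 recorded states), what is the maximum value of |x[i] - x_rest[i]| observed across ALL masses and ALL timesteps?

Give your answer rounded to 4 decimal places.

Step 0: x=[7.0000 8.0000 16.0000 22.0000] v=[0.0000 -2.0000 0.0000 0.0000]
Step 1: x=[6.9800 7.8700 15.9800 21.9900] v=[-0.2000 -1.3000 -0.2000 -0.1000]
Step 2: x=[6.9395 7.8122 15.9390 21.9699] v=[-0.4055 -0.5780 -0.4100 -0.2010]
Step 3: x=[6.8783 7.8269 15.8770 21.9395] v=[-0.6119 0.1474 -0.6196 -0.3041]
Step 4: x=[6.7969 7.9127 15.7952 21.8985] v=[-0.8145 0.8576 -0.8184 -0.4104]
Max displacement = 2.1878

Answer: 2.1878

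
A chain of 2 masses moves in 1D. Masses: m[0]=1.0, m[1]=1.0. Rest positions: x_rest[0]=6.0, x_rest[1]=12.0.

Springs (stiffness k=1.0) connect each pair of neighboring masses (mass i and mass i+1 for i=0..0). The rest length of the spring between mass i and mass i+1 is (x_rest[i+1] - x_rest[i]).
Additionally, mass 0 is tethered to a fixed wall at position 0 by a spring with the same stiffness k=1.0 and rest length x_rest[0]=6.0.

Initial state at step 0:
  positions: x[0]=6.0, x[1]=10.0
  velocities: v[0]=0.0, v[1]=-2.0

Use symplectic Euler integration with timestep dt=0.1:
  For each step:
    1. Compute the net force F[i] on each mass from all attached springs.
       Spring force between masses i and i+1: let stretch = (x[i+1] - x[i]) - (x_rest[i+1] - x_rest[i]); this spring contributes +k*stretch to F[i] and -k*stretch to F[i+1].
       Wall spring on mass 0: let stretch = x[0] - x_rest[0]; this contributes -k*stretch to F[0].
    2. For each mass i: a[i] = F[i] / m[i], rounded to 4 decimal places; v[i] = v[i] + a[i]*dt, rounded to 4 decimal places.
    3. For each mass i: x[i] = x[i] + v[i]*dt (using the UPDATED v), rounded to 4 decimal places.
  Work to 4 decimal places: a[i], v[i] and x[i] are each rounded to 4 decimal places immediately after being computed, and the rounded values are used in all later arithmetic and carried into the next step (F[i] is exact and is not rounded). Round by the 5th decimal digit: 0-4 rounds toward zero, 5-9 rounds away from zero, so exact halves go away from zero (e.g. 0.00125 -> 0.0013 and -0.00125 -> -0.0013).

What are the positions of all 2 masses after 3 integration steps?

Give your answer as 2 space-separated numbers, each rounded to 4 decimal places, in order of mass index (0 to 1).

Answer: 5.8750 9.5260

Derivation:
Step 0: x=[6.0000 10.0000] v=[0.0000 -2.0000]
Step 1: x=[5.9800 9.8200] v=[-0.2000 -1.8000]
Step 2: x=[5.9386 9.6616] v=[-0.4140 -1.5840]
Step 3: x=[5.8750 9.5260] v=[-0.6356 -1.3563]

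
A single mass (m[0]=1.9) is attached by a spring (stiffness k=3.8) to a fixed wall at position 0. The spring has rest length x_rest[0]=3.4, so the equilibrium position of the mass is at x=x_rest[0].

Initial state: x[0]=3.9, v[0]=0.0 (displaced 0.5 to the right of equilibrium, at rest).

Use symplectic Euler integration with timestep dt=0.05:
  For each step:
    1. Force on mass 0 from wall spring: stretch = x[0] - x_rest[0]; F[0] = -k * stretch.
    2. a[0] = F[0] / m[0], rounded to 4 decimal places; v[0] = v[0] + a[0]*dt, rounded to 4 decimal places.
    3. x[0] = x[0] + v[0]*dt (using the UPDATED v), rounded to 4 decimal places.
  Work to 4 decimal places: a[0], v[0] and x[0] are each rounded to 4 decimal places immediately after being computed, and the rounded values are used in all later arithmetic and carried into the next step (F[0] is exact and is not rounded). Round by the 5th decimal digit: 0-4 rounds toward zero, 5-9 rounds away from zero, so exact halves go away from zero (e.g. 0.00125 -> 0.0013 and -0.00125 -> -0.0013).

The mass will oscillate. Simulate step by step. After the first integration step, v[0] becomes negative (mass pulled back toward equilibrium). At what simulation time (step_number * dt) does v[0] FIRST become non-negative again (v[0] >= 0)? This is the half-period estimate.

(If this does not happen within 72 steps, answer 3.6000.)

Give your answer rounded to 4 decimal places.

Answer: 2.2500

Derivation:
Step 0: x=[3.9000] v=[0.0000]
Step 1: x=[3.8975] v=[-0.0500]
Step 2: x=[3.8925] v=[-0.0998]
Step 3: x=[3.8850] v=[-0.1491]
Step 4: x=[3.8751] v=[-0.1976]
Step 5: x=[3.8628] v=[-0.2451]
Step 6: x=[3.8482] v=[-0.2914]
Step 7: x=[3.8314] v=[-0.3362]
Step 8: x=[3.8124] v=[-0.3793]
Step 9: x=[3.7914] v=[-0.4205]
Step 10: x=[3.7684] v=[-0.4596]
Step 11: x=[3.7436] v=[-0.4964]
Step 12: x=[3.7171] v=[-0.5308]
Step 13: x=[3.6890] v=[-0.5625]
Step 14: x=[3.6594] v=[-0.5914]
Step 15: x=[3.6285] v=[-0.6173]
Step 16: x=[3.5965] v=[-0.6402]
Step 17: x=[3.5635] v=[-0.6599]
Step 18: x=[3.5297] v=[-0.6763]
Step 19: x=[3.4952] v=[-0.6893]
Step 20: x=[3.4603] v=[-0.6988]
Step 21: x=[3.4251] v=[-0.7048]
Step 22: x=[3.3897] v=[-0.7073]
Step 23: x=[3.3544] v=[-0.7063]
Step 24: x=[3.3193] v=[-0.7017]
Step 25: x=[3.2846] v=[-0.6936]
Step 26: x=[3.2505] v=[-0.6821]
Step 27: x=[3.2171] v=[-0.6672]
Step 28: x=[3.1847] v=[-0.6489]
Step 29: x=[3.1533] v=[-0.6274]
Step 30: x=[3.1232] v=[-0.6027]
Step 31: x=[3.0945] v=[-0.5750]
Step 32: x=[3.0673] v=[-0.5445]
Step 33: x=[3.0417] v=[-0.5112]
Step 34: x=[3.0179] v=[-0.4754]
Step 35: x=[2.9960] v=[-0.4372]
Step 36: x=[2.9762] v=[-0.3968]
Step 37: x=[2.9585] v=[-0.3544]
Step 38: x=[2.9430] v=[-0.3103]
Step 39: x=[2.9298] v=[-0.2646]
Step 40: x=[2.9189] v=[-0.2176]
Step 41: x=[2.9104] v=[-0.1695]
Step 42: x=[2.9044] v=[-0.1205]
Step 43: x=[2.9009] v=[-0.0709]
Step 44: x=[2.8999] v=[-0.0210]
Step 45: x=[2.9014] v=[0.0290]
First v>=0 after going negative at step 45, time=2.2500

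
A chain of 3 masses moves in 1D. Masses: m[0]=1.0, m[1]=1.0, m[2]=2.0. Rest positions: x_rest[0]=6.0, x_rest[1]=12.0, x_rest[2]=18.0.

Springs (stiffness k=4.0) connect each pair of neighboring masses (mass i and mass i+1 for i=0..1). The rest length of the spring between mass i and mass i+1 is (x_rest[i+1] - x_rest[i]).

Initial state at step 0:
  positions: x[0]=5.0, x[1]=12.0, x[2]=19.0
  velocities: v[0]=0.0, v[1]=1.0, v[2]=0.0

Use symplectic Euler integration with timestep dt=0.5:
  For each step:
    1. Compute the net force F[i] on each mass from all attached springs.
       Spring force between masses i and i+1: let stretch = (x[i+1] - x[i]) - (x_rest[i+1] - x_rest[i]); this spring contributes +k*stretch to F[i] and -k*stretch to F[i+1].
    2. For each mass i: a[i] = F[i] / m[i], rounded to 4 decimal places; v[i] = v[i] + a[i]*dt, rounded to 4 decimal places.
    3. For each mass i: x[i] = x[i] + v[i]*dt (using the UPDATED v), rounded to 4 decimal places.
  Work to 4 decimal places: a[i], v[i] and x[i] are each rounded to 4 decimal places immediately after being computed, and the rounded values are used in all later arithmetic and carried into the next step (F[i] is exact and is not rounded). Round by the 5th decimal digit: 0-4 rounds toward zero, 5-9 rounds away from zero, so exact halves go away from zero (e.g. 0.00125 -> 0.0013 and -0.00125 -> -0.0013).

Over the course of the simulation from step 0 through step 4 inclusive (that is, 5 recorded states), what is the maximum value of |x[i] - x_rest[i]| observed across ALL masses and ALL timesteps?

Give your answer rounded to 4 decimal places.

Answer: 2.0000

Derivation:
Step 0: x=[5.0000 12.0000 19.0000] v=[0.0000 1.0000 0.0000]
Step 1: x=[6.0000 12.5000 18.5000] v=[2.0000 1.0000 -1.0000]
Step 2: x=[7.5000 12.5000 18.0000] v=[3.0000 0.0000 -1.0000]
Step 3: x=[8.0000 13.0000 17.7500] v=[1.0000 1.0000 -0.5000]
Step 4: x=[7.5000 13.2500 18.1250] v=[-1.0000 0.5000 0.7500]
Max displacement = 2.0000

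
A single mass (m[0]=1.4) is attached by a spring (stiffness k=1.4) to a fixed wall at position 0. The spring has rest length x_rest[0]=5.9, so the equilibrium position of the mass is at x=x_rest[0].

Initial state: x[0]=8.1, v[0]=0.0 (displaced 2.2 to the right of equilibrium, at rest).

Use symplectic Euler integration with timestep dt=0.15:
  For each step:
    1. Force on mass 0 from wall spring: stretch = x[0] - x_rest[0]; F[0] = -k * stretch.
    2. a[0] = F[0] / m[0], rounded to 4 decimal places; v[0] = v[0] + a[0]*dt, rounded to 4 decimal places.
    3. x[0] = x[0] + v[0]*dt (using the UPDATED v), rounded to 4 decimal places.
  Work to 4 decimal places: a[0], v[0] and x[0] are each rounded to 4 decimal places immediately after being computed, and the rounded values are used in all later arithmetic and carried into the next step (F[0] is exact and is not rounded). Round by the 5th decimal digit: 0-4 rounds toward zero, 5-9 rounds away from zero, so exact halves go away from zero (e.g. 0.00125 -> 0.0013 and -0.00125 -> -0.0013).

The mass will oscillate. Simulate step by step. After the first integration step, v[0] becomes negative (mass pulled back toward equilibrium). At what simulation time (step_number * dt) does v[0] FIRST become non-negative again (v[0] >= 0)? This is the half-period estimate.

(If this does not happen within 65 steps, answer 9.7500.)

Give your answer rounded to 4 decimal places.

Step 0: x=[8.1000] v=[0.0000]
Step 1: x=[8.0505] v=[-0.3300]
Step 2: x=[7.9526] v=[-0.6526]
Step 3: x=[7.8085] v=[-0.9605]
Step 4: x=[7.6215] v=[-1.2468]
Step 5: x=[7.3958] v=[-1.5050]
Step 6: x=[7.1364] v=[-1.7294]
Step 7: x=[6.8492] v=[-1.9149]
Step 8: x=[6.5406] v=[-2.0573]
Step 9: x=[6.2176] v=[-2.1534]
Step 10: x=[5.8875] v=[-2.2010]
Step 11: x=[5.5576] v=[-2.1991]
Step 12: x=[5.2354] v=[-2.1477]
Step 13: x=[4.9282] v=[-2.0480]
Step 14: x=[4.6429] v=[-1.9022]
Step 15: x=[4.3859] v=[-1.7136]
Step 16: x=[4.1629] v=[-1.4865]
Step 17: x=[3.9790] v=[-1.2259]
Step 18: x=[3.8383] v=[-0.9378]
Step 19: x=[3.7440] v=[-0.6285]
Step 20: x=[3.6982] v=[-0.3051]
Step 21: x=[3.7020] v=[0.0252]
First v>=0 after going negative at step 21, time=3.1500

Answer: 3.1500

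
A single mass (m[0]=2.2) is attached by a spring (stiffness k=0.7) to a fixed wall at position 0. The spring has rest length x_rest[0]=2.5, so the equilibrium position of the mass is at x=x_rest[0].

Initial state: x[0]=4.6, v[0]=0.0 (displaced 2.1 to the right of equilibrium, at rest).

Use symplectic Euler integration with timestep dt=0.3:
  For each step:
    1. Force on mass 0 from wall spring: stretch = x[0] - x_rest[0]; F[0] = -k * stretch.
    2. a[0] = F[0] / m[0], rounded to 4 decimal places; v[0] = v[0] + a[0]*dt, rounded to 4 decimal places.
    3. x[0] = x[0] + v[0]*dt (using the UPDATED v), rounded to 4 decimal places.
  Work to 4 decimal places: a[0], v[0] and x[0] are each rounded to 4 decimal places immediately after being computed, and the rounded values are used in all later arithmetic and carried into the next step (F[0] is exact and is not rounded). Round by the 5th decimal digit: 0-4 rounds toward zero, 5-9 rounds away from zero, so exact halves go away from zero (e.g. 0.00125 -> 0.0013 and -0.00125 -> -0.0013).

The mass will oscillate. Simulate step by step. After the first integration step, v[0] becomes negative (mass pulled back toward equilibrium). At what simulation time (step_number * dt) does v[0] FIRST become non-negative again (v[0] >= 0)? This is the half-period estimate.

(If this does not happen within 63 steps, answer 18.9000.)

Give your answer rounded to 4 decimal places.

Answer: 5.7000

Derivation:
Step 0: x=[4.6000] v=[0.0000]
Step 1: x=[4.5399] v=[-0.2005]
Step 2: x=[4.4213] v=[-0.3952]
Step 3: x=[4.2477] v=[-0.5786]
Step 4: x=[4.0241] v=[-0.7454]
Step 5: x=[3.7568] v=[-0.8909]
Step 6: x=[3.4535] v=[-1.0109]
Step 7: x=[3.1229] v=[-1.1019]
Step 8: x=[2.7745] v=[-1.1614]
Step 9: x=[2.4182] v=[-1.1876]
Step 10: x=[2.0643] v=[-1.1798]
Step 11: x=[1.7228] v=[-1.1382]
Step 12: x=[1.4036] v=[-1.0640]
Step 13: x=[1.1158] v=[-0.9593]
Step 14: x=[0.8676] v=[-0.8272]
Step 15: x=[0.6662] v=[-0.6714]
Step 16: x=[0.5173] v=[-0.4964]
Step 17: x=[0.4252] v=[-0.3071]
Step 18: x=[0.3925] v=[-0.1090]
Step 19: x=[0.4202] v=[0.0922]
First v>=0 after going negative at step 19, time=5.7000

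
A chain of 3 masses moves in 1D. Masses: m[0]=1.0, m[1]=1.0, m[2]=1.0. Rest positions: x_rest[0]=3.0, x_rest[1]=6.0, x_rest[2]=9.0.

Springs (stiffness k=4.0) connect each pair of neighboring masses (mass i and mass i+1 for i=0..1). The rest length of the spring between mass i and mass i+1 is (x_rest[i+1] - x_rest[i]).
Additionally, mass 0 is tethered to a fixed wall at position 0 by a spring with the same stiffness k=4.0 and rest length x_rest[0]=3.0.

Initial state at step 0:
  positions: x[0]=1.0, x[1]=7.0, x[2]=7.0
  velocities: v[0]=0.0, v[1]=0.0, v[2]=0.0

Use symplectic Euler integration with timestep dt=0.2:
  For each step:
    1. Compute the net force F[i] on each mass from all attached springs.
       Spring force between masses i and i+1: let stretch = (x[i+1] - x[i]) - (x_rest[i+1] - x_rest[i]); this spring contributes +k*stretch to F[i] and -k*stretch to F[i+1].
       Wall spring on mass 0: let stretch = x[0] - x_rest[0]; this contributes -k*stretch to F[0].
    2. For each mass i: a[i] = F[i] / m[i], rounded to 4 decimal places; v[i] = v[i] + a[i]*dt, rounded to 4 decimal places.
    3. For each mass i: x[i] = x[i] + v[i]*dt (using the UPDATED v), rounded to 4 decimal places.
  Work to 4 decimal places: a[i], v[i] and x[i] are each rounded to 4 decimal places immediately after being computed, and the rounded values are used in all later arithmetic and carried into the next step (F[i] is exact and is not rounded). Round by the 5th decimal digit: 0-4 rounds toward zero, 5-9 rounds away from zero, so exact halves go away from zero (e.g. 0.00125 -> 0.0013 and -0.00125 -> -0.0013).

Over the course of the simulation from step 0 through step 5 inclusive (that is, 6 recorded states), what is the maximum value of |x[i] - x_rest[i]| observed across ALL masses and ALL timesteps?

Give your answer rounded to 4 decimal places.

Step 0: x=[1.0000 7.0000 7.0000] v=[0.0000 0.0000 0.0000]
Step 1: x=[1.8000 6.0400 7.4800] v=[4.0000 -4.8000 2.4000]
Step 2: x=[2.9904 4.6320 8.2096] v=[5.9520 -7.0400 3.6480]
Step 3: x=[3.9650 3.5338 8.8468] v=[4.8730 -5.4912 3.1859]
Step 4: x=[4.2362 3.3546 9.1139] v=[1.3560 -0.8958 1.3355]
Step 5: x=[3.6886 4.2380 8.9395] v=[-2.7382 4.4169 -0.8719]
Max displacement = 2.6454

Answer: 2.6454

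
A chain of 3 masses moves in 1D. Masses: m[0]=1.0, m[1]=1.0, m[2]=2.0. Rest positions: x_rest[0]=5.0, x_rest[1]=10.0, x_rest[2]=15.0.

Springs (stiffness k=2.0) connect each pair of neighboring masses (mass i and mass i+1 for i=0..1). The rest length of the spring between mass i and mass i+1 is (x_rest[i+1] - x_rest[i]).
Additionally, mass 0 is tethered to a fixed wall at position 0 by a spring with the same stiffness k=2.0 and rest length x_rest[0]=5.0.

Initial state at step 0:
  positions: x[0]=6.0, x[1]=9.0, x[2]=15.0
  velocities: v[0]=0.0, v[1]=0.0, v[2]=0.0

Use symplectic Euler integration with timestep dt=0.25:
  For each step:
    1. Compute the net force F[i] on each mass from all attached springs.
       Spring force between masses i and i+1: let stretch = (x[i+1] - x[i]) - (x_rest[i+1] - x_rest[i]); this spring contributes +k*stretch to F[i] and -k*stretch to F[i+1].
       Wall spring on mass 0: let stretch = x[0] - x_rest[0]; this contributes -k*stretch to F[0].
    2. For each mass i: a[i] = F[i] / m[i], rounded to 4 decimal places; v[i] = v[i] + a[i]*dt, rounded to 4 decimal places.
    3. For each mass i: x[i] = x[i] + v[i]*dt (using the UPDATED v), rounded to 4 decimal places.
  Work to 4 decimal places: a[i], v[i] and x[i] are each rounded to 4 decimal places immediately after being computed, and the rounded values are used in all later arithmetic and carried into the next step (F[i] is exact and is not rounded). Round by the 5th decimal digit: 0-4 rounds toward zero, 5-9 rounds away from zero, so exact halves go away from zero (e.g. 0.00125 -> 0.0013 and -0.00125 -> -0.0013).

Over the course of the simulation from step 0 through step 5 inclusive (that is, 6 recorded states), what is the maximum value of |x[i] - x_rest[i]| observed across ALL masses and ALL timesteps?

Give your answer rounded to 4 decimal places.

Step 0: x=[6.0000 9.0000 15.0000] v=[0.0000 0.0000 0.0000]
Step 1: x=[5.6250 9.3750 14.9375] v=[-1.5000 1.5000 -0.2500]
Step 2: x=[5.0156 9.9766 14.8399] v=[-2.4375 2.4063 -0.3906]
Step 3: x=[4.3994 10.5660 14.7508] v=[-2.4648 2.3575 -0.3564]
Step 4: x=[4.0041 10.9077 14.7127] v=[-1.5812 1.3666 -0.1526]
Step 5: x=[3.9712 10.8620 14.7493] v=[-0.1315 -0.1827 0.1462]
Max displacement = 1.0288

Answer: 1.0288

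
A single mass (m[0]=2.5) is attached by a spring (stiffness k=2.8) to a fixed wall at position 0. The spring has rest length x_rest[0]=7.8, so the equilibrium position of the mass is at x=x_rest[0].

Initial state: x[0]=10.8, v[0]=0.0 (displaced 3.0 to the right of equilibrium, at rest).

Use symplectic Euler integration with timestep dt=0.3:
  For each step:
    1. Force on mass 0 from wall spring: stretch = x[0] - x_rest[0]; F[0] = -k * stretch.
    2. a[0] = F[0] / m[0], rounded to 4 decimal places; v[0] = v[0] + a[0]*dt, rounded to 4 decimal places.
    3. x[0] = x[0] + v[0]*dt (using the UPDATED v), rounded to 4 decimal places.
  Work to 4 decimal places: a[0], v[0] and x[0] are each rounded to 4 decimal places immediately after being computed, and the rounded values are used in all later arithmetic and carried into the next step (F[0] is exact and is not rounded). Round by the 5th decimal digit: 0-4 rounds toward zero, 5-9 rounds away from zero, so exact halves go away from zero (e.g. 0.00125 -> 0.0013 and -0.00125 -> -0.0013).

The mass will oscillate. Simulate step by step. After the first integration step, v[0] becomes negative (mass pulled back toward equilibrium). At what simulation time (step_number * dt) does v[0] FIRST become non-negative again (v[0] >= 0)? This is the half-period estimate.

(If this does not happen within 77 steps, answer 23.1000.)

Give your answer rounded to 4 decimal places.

Answer: 3.0000

Derivation:
Step 0: x=[10.8000] v=[0.0000]
Step 1: x=[10.4976] v=[-1.0080]
Step 2: x=[9.9233] v=[-1.9144]
Step 3: x=[9.1350] v=[-2.6278]
Step 4: x=[8.2121] v=[-3.0764]
Step 5: x=[7.2476] v=[-3.2149]
Step 6: x=[6.3388] v=[-3.0293]
Step 7: x=[5.5773] v=[-2.5384]
Step 8: x=[5.0398] v=[-1.7916]
Step 9: x=[4.7805] v=[-0.8642]
Step 10: x=[4.8256] v=[0.1503]
First v>=0 after going negative at step 10, time=3.0000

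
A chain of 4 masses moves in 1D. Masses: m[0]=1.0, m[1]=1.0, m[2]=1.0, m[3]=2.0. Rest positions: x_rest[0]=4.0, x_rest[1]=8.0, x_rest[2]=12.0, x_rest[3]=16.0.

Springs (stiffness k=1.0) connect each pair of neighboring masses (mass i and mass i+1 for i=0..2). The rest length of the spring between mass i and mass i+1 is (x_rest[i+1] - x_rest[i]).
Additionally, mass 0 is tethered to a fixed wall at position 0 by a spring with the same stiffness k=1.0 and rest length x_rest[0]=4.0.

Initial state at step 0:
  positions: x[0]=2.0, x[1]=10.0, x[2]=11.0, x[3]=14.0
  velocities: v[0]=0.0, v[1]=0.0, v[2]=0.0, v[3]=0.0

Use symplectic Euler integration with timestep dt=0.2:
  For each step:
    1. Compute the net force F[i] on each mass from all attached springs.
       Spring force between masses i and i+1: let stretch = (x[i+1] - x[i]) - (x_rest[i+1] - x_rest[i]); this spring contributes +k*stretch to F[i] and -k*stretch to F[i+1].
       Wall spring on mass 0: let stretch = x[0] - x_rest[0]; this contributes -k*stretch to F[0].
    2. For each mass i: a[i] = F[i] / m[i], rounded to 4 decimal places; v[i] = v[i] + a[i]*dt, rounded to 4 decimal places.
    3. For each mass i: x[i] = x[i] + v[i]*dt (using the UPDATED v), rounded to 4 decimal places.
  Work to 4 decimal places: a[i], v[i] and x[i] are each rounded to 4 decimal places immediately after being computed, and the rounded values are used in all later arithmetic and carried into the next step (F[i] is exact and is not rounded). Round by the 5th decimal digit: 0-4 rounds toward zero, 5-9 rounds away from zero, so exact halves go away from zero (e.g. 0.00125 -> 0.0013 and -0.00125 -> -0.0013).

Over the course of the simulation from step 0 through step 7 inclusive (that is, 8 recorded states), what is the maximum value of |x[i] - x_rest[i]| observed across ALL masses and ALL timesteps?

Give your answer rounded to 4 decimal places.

Step 0: x=[2.0000 10.0000 11.0000 14.0000] v=[0.0000 0.0000 0.0000 0.0000]
Step 1: x=[2.2400 9.7200 11.0800 14.0200] v=[1.2000 -1.4000 0.4000 0.1000]
Step 2: x=[2.6896 9.1952 11.2232 14.0612] v=[2.2480 -2.6240 0.7160 0.2060]
Step 3: x=[3.2918 8.4913 11.3988 14.1256] v=[3.0112 -3.5195 0.8780 0.3222]
Step 4: x=[3.9703 7.6957 11.5672 14.2155] v=[3.3927 -3.9779 0.8419 0.4495]
Step 5: x=[4.6390 6.9060 11.6867 14.3324] v=[3.3437 -3.9487 0.5973 0.5847]
Step 6: x=[5.2129 6.2168 11.7208 14.4764] v=[2.8693 -3.4460 0.1703 0.7201]
Step 7: x=[5.6184 5.7076 11.6449 14.6453] v=[2.0275 -2.5460 -0.3794 0.8445]
Max displacement = 2.2924

Answer: 2.2924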